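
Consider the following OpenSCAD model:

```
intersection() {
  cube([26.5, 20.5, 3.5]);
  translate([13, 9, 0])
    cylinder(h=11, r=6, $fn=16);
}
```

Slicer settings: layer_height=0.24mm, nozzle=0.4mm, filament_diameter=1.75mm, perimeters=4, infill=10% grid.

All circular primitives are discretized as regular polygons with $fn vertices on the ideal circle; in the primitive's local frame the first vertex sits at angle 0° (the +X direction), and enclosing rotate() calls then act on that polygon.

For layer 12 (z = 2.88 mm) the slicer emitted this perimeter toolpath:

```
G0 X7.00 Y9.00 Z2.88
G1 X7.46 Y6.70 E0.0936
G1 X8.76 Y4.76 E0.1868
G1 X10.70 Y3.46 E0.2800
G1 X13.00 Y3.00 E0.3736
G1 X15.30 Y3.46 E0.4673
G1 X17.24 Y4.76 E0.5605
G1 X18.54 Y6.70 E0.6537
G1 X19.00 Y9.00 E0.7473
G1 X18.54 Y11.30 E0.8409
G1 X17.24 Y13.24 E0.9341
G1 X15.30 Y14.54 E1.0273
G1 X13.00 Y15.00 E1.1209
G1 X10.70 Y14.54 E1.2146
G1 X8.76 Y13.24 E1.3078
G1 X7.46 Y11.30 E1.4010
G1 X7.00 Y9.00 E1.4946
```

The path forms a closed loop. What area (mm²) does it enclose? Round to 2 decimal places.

Apply the shoelace formula to the sequence of (X, Y) vertices; enclosed area = 110.15 mm².

110.15 mm²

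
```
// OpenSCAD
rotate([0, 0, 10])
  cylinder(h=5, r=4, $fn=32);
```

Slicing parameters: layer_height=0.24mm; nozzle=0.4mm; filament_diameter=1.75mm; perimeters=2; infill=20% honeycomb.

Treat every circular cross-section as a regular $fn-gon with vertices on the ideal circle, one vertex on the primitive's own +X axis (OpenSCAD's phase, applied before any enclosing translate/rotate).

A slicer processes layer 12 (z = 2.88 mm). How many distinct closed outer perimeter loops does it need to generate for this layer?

1

At z = 2.88 mm: the r=4 cylinder gives a regular 32-gon of circumradius 4 (constant along its height); (whole slice rotated 10° about Z — lengths, areas and connectivity unchanged). The result has 1 disconnected region.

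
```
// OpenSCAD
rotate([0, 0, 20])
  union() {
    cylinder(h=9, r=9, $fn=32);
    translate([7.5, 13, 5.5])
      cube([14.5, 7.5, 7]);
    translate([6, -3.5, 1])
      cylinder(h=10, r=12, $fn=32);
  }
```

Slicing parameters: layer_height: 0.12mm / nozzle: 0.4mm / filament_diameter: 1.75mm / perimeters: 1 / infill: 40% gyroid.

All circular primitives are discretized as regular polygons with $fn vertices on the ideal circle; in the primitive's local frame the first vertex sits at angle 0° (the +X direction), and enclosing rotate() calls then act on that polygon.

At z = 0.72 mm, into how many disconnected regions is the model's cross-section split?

At z = 0.72 mm: the r=9 cylinder contributes a regular 32-gon of circumradius 9; the cube at (7.5, 13) is not intersected at this z (z outside [5.5, 12.5]); the cylinder at (6, -3.5) does not reach this height (z outside [1, 11]); Merging all regions: only the r=9 cylinder is present, so the union is just that shape — 1 connected region; (whole slice rotated 20° about Z — lengths, areas and connectivity unchanged). The result has 1 disconnected region.

1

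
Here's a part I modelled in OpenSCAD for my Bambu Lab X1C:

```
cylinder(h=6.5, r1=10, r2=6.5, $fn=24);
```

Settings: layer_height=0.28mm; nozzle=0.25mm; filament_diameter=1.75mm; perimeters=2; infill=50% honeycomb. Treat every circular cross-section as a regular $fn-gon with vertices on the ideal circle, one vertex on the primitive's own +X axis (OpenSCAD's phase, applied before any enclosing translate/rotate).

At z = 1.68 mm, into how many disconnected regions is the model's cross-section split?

At z = 1.68 mm: the cone: at t=0.258 of its height the radius interpolates to r₁+(r₂−r₁)t = 9.095, giving a regular 24-gon of that circumradius. The result has 1 disconnected region.

1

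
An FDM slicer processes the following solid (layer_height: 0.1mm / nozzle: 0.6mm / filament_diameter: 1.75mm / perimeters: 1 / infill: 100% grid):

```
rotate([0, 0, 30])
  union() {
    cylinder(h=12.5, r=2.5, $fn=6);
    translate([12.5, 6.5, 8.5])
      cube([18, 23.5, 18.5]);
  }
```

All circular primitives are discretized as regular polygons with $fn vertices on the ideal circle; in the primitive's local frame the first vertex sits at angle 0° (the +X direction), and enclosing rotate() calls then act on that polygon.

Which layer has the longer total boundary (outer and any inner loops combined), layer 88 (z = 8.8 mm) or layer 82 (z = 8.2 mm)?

layer 88 (z = 8.8 mm)

Layer 88 (z = 8.8): the r=2.5 cylinder gives a regular 6-gon of circumradius 2.5 (constant along its height) (perimeter = 2·6·2.500·sin(180°/6) = 15.00 mm); the cube at (12.5, 6.5) is present — its section is the full 18×23.5 rectangle (perimeter 83.00 mm); Combining (union): the 2 present regions are separate (no shared area or edge), so areas and boundary lengths simply add and each stays a separate island — boundary = 98.00 mm; (rotated 30° about Z; rotation is an isometry so areas/perimeters/island counts are preserved). So its perimeter = 98.00 mm. Layer 82 (z = 8.2): the r=2.5 cylinder contributes a regular 6-gon of circumradius 2.5 (perimeter = 2·6·2.500·sin(180°/6) = 15.00 mm); the cube at (12.5, 6.5) is not intersected at this z (z outside [8.5, 27]); Merging all regions: only the r=2.5 cylinder is present, so the union is just that shape — boundary = 15.00 mm; (rotated 30° about Z; rotation is an isometry so areas/perimeters/island counts are preserved). So its perimeter = 15.00 mm. Layer 88 is larger (98.00 vs 15.00 mm).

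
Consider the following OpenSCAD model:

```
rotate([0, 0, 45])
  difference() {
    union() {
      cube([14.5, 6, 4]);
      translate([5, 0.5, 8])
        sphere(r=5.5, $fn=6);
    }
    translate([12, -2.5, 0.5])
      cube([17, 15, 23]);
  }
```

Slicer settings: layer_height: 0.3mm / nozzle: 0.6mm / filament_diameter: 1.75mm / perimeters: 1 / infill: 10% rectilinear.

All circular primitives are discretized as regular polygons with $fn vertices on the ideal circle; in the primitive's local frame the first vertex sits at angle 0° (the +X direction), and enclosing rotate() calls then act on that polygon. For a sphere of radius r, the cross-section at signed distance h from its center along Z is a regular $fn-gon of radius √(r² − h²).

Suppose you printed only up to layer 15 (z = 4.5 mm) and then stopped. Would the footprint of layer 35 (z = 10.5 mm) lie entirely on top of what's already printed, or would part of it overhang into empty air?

Compare the two slices. At z = 4.5: the cube is absent (z outside [0, 4]); the sphere at (5, 0.5): section is a regular 6-gon, circumradius = √(r²−h²) = √(5.5²−3.5²) = 4.243 (area = (6/2)·4.243²·sin(360°/6) = 46.77 mm²); Taking the union: only the r=5.5 sphere at (5, 0.5) is present, so the union is just that shape — area = 46.77 mm²; the cube at (12, -2.5) (footprint 17×15) is included at this height (area 255.00 mm²); Taking the first minus the rest: starting from the result so far (46.77 mm²), the 17×15 cube at (12, -2.5) misses the remaining region (no effect) — area = 46.77 mm²; (whole slice rotated 45° about Z — lengths, areas and connectivity unchanged). At z = 10.5: the cube is not intersected at this z (z outside [0, 4]); the sphere at (5, 0.5): section is a regular 6-gon, circumradius = √(r²−h²) = √(5.5²−2.5²) = 4.899 (area = (6/2)·4.899²·sin(360°/6) = 62.35 mm²); Combining (union): only the r=5.5 sphere at (5, 0.5) is present, so the union is just that shape — area = 62.35 mm²; the cube at (12, -2.5) is present — its section is the full 17×15 rectangle (area 255.00 mm²); Subtracting the remaining from the first: starting from the result so far (62.35 mm²), the 17×15 cube at (12, -2.5) misses the remaining region (no effect) — area = 62.35 mm²; (whole slice rotated 45° about Z — lengths, areas and connectivity unchanged). Checking containment: at z = 10.5 the cross-section extends beyond the z = 4.5 cross-section by about 15.59 mm².

part overhangs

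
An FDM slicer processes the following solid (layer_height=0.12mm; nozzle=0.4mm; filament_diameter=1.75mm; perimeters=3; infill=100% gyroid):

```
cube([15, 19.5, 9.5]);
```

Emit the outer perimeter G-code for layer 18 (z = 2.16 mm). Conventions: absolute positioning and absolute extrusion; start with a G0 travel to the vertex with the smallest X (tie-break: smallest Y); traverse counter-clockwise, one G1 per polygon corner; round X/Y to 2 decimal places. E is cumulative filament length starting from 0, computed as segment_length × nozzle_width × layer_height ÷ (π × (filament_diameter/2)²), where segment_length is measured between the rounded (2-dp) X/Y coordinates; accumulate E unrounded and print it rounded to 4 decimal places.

At z = 2.16 mm: the 15×19.5 cube contributes its full rectangle. The outline is a single polygon with 4 vertices. Extrusion per mm of travel: 0.4 × 0.12 / (π × 0.875²) = 0.019956. Accumulating E over each segment gives final E = 1.3770.

G0 X0.00 Y0.00 Z2.16
G1 X15.00 Y0.00 E0.2993
G1 X15.00 Y19.50 E0.6885
G1 X0.00 Y19.50 E0.9878
G1 X0.00 Y0.00 E1.3770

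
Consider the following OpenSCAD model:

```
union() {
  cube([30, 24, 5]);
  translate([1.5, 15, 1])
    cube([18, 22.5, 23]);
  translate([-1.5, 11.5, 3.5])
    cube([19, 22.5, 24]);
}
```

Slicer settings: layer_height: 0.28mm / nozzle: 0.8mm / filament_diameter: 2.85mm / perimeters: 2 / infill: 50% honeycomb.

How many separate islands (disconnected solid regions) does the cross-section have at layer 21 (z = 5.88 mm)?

1

At z = 5.88 mm: the cube does not reach this height (z outside [0, 5]); the cube at (1.5, 15) is present — its section is the full 18×22.5 rectangle; the cube at (-1.5, 11.5) (footprint 19×22.5) is included at this height; Taking the union: the regions partially overlap (shared area 304.00 mm²), so overlapping operands fuse into one piece — 1 connected region. Overall, the cross-section is a single solid region. Island count = 1.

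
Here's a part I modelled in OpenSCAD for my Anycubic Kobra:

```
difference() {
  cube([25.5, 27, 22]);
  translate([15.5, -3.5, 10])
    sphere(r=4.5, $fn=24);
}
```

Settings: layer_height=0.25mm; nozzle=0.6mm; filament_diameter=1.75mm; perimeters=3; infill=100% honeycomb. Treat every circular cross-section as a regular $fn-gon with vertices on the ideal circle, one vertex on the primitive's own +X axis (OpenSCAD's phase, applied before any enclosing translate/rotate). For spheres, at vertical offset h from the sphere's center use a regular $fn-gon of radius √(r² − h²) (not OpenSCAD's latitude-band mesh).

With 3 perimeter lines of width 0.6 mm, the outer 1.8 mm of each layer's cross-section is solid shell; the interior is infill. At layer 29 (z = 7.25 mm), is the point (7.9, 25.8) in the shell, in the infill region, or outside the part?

At z = 7.25 mm: the 25.5×27 cube contributes its full rectangle; the r=4.5 sphere at (15.5, -3.5) slices to a regular 24-gon of circumradius 3.562 (√(r²−h²) with h=2.75 from center); After the difference (first − rest): starting from the 25.5×27 cube, the r=4.5 sphere at (15.5, -3.5) partially overlaps it — only the 0.03 mm² overlap (of its 39.41 mm²) is removed, clipping the outline — 1 connected region. Overall, the cross-section is a single solid region. The nearest boundary edge runs (0.00, 27.00)→(25.50, 27.00); distance from the point to it = 1.20 mm. The point is inside the cross-section, 1.20 mm from the nearest boundary — within the 1.8 mm shell band (3 × 0.6).

shell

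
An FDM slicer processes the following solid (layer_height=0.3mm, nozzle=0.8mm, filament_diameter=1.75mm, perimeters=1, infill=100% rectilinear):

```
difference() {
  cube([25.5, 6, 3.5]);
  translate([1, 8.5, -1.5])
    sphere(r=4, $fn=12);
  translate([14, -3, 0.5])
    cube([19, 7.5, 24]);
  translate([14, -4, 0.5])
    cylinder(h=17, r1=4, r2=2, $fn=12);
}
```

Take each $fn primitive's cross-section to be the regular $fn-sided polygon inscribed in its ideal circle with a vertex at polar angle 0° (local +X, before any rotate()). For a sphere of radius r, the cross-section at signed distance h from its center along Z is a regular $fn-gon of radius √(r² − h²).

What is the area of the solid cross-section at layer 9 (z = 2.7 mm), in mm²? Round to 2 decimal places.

101.25 mm²

At z = 2.7 mm: the 25.5×6 cube contributes its full rectangle (area 153.00 mm²); the sphere at (1, 8.5) does not reach this height (|z−center|=4.200 > r=4); the 19×7.5 cube at (14, -3) contributes its full rectangle (area 142.50 mm²); the cone at (14, -4) contributes a regular 12-gon of circumradius 3.741 (interpolated between r1=4 and r2=2 at t=0.129) (area = (12/2)·3.741²·sin(360°/12) = 41.99 mm²); After the difference (first − rest): starting from the 25.5×6 cube (153.00 mm²), the 19×7.5 cube at (14, -3) partially overlaps it — only the 51.75 mm² overlap (of its 142.50 mm²) is removed, clipping the outline; the cone at (14, -4) misses the remaining region (no effect) — area = 101.25 mm². Overall, the cross-section is a single solid region. Net area = 101.25 mm².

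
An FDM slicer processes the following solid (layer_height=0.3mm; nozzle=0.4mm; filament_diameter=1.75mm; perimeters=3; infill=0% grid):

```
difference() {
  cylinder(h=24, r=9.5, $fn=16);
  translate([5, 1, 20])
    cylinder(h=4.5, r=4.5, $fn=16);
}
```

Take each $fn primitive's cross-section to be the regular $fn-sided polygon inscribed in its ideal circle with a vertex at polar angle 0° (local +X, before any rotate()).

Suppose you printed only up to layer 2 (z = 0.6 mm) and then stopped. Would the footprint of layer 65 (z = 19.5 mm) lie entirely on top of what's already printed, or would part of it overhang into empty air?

Compare the two slices. At z = 0.6: the r=9.5 cylinder contributes a regular 16-gon of circumradius 9.5 (area = (16/2)·9.500²·sin(360°/16) = 276.30 mm²); the cylinder at (5, 1) does not reach this height (z outside [20, 24.5]); Taking the first minus the rest: none of the subtracted shapes is present at this height, so the r=9.5 cylinder is unchanged — area = 276.30 mm². At z = 19.5: the cylinder: section is a regular 16-gon, circumradius r=9.5 (area = (16/2)·9.500²·sin(360°/16) = 276.30 mm²); the cylinder at (5, 1) does not reach this height (z outside [20, 24.5]); After the difference (first − rest): none of the subtracted shapes is present at this height, so the r=9.5 cylinder is unchanged — area = 276.30 mm². Checking containment: the cross-section at z = 19.5 is a subset of the cross-section at z = 0.6.

entirely on top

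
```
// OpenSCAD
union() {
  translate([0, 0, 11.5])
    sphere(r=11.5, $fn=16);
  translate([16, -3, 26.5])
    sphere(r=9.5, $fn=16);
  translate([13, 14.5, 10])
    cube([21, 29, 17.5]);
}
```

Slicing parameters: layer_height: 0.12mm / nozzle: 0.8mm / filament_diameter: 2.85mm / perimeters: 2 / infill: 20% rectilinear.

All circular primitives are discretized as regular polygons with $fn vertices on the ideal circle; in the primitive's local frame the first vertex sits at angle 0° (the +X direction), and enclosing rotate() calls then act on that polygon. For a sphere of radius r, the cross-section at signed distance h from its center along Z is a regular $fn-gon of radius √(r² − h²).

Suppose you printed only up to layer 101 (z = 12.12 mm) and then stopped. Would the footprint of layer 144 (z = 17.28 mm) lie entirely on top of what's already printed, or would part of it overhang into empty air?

part overhangs

Compare the two slices. At z = 12.12: the r=11.5 sphere slices to a regular 16-gon of circumradius 11.483 (√(r²−h²) with h=0.62 from center) (area = (16/2)·11.483²·sin(360°/16) = 403.70 mm²); the sphere at (16, -3) is absent (|z−center|=14.380 > r=9.5); the cube at (13, 14.5) (footprint 21×29) is included at this height (area 609.00 mm²); Combining (union): the 2 present regions are separate (no shared area or edge), so areas and boundary lengths simply add and each stays a separate island — area = 1012.70 mm². At z = 17.28: the sphere: section is a regular 16-gon, circumradius = √(r²−h²) = √(11.5²−5.78²) = 9.942 (area = (16/2)·9.942²·sin(360°/16) = 302.60 mm²); the sphere at (16, -3): section is a regular 16-gon, circumradius = √(r²−h²) = √(9.5²−9.22²) = 2.289 (area = (16/2)·2.289²·sin(360°/16) = 16.05 mm²); the 21×29 cube at (13, 14.5) contributes its full rectangle (area 609.00 mm²); Merging all regions: the 3 present regions are separate (no shared area or edge), so areas and boundary lengths simply add and each stays a separate island — area = 927.65 mm². Checking containment: at z = 17.28 the cross-section extends beyond the z = 12.12 cross-section by about 16.05 mm².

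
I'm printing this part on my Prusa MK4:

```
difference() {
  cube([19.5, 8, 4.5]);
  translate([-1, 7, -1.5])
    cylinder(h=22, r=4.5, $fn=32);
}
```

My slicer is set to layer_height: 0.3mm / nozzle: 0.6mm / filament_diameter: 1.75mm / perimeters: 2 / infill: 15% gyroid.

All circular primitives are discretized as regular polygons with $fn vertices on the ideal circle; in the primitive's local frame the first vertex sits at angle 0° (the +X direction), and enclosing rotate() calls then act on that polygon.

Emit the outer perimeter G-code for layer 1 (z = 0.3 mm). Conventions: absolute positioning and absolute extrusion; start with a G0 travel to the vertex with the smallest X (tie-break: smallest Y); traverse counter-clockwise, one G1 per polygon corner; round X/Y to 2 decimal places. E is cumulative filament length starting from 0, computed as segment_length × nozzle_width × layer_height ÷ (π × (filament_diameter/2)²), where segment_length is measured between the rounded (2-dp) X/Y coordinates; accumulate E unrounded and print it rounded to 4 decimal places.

G0 X0.00 Y0.00 Z0.30
G1 X19.50 Y0.00 E1.4593
G1 X19.50 Y8.00 E2.0580
G1 X3.38 Y8.00 E3.2643
G1 X3.41 Y7.88 E3.2736
G1 X3.50 Y7.00 E3.3398
G1 X3.41 Y6.12 E3.4060
G1 X3.16 Y5.28 E3.4716
G1 X2.74 Y4.50 E3.5379
G1 X2.18 Y3.82 E3.6038
G1 X1.50 Y3.26 E3.6697
G1 X0.72 Y2.84 E3.7360
G1 X0.00 Y2.62 E3.7923
G1 X0.00 Y0.00 E3.9884

At z = 0.3 mm: the cube (footprint 19.5×8) is included at this height; the r=4.5 cylinder at (-1, 7) contributes a regular 32-gon of circumradius 4.5; After the difference (first − rest): starting from the 19.5×8 cube, the r=4.5 cylinder at (-1, 7) partially overlaps it — only the 14.80 mm² overlap (of its 63.21 mm²) is removed, clipping the outline — 1 connected region. The outline is a single polygon with 13 vertices. Extrusion per mm of travel: 0.6 × 0.3 / (π × 0.875²) = 0.074835. Accumulating E over each segment gives final E = 3.9884.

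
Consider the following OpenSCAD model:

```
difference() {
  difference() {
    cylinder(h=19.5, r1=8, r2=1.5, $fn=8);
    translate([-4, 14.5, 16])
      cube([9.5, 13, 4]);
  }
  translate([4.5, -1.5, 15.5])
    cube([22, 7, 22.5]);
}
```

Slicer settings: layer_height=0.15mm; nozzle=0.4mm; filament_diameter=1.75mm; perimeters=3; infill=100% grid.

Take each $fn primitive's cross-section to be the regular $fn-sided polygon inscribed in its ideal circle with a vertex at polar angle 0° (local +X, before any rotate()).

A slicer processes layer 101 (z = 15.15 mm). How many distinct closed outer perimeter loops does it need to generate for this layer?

1

At z = 15.15 mm: the cone (r1=8→r2=1.5) has section circumradius 2.950 here — a regular 8-gon; the cube at (-4, 14.5) is absent (z outside [16, 20]); After the difference (first − rest): none of the subtracted shapes is present at this height, so the cone is unchanged — 1 connected region; the cube at (4.5, -1.5) is absent (z outside [15.5, 38]); Taking the first minus the rest: none of the subtracted shapes is present at this height, so that combined region is unchanged — 1 connected region. The result has 1 disconnected region.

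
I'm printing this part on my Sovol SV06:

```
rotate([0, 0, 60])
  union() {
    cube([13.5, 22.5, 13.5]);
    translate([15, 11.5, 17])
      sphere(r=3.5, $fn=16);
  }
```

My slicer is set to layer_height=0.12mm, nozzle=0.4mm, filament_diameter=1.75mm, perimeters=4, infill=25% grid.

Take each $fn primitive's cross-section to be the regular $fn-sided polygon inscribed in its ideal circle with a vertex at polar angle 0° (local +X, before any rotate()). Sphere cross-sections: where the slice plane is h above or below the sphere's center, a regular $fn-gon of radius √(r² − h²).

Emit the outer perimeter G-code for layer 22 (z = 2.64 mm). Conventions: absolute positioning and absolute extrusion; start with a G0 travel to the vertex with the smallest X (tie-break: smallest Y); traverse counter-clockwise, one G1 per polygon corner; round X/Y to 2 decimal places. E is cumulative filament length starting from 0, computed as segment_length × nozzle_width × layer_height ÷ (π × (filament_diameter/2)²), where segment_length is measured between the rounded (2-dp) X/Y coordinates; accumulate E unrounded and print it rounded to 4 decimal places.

G0 X-19.49 Y11.25 Z2.64
G1 X0.00 Y0.00 E0.4491
G1 X6.75 Y11.69 E0.7185
G1 X-12.74 Y22.94 E1.1676
G1 X-19.49 Y11.25 E1.4369

At z = 2.64 mm: the cube is present — its section is the full 13.5×22.5 rectangle; the sphere at (15, 11.5) is not intersected at this z (|z−center|=14.360 > r=3.5); Combining (union): only the 13.5×22.5 cube is present, so the union is just that shape — 1 connected region; (rotated 60° about Z; rotation is an isometry so areas/perimeters/island counts are preserved). The outline is a single polygon with 4 vertices. Extrusion per mm of travel: 0.4 × 0.12 / (π × 0.875²) = 0.019956. Accumulating E over each segment gives final E = 1.4369.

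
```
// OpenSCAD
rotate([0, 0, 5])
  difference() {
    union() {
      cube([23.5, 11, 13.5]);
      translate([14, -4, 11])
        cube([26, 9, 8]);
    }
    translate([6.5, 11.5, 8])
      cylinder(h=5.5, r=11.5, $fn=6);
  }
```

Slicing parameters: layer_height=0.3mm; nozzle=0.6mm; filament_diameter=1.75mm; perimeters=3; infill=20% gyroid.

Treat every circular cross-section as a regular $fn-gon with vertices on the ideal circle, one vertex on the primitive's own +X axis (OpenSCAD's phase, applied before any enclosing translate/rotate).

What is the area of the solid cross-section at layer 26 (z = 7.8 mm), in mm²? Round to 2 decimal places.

At z = 7.8 mm: the 23.5×11 cube contributes its full rectangle (area 258.50 mm²); the cube at (14, -4) is not intersected at this z (z outside [11, 19]); Taking the union: only the 23.5×11 cube is present, so the union is just that shape — area = 258.50 mm²; the cylinder at (6.5, 11.5) is absent (z outside [8, 13.5]); Taking the first minus the rest: none of the subtracted shapes is present at this height, so the result so far is unchanged — area = 258.50 mm²; (rotated 5° about Z; rotation is an isometry so areas/perimeters/island counts are preserved). Overall, the cross-section is a single solid region. Net area = 258.50 mm².

258.50 mm²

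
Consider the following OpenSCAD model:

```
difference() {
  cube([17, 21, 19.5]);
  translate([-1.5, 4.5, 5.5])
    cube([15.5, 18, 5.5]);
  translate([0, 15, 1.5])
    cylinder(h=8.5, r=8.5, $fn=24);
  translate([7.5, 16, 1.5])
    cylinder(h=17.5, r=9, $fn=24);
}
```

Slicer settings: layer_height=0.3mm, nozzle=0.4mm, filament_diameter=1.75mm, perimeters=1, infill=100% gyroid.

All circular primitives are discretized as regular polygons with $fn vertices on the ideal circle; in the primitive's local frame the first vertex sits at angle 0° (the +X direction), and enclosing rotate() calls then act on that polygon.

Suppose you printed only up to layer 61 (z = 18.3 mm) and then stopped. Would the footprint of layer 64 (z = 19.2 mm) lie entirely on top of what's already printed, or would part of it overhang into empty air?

Compare the two slices. At z = 18.3: the 17×21 cube contributes its full rectangle (area 357.00 mm²); the cube at (-1.5, 4.5) is not intersected at this z (z outside [5.5, 11]); the cylinder at (0, 15) is not intersected at this z (z outside [1.5, 10]); the cylinder at (7.5, 16): section is a regular 24-gon, circumradius r=9 (area = (24/2)·9.000²·sin(360°/24) = 251.57 mm²); Taking the first minus the rest: starting from the 17×21 cube (357.00 mm²), the r=9 cylinder at (7.5, 16) partially overlaps it — only the 200.78 mm² overlap (of its 251.57 mm²) is removed, clipping the outline — area = 156.22 mm². At z = 19.2: the cube (footprint 17×21) is included at this height (area 357.00 mm²); the cube at (-1.5, 4.5) is not intersected at this z (z outside [5.5, 11]); the cylinder at (0, 15) is absent (z outside [1.5, 10]); the cylinder at (7.5, 16) is absent (z outside [1.5, 19]); Subtracting the remaining from the first: none of the subtracted shapes is present at this height, so the 17×21 cube is unchanged — area = 357.00 mm². Checking containment: at z = 19.2 the cross-section extends beyond the z = 18.3 cross-section by about 200.78 mm².

part overhangs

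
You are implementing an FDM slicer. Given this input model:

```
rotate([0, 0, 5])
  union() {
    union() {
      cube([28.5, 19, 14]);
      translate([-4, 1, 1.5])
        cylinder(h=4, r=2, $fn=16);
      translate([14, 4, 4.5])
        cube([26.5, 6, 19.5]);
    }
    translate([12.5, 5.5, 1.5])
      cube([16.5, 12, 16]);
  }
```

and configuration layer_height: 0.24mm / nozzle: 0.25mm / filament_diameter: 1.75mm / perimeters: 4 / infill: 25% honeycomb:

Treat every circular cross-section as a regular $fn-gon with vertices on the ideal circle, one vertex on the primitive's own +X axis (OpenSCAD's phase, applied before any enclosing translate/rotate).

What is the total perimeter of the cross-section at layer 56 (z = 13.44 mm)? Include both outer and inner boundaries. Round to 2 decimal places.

At z = 13.44 mm: the 28.5×19 cube contributes its full rectangle (perimeter 95.00 mm); the cylinder at (-4, 1) does not reach this height (z outside [1.5, 5.5]); the 26.5×6 cube at (14, 4) contributes its full rectangle (perimeter 65.00 mm); Taking the union: the regions partially overlap (shared area 87.00 mm²), so the edge portions inside another operand are dropped and the merged outline is re-measured after clipping — boundary = 119.00 mm; the 16.5×12 cube at (12.5, 5.5) contributes its full rectangle (perimeter 57.00 mm); Combining (union): the regions partially overlap (shared area 194.25 mm²), so the edge portions inside another operand are dropped and the merged outline is re-measured after clipping — boundary = 119.00 mm; (whole slice rotated 5° about Z — lengths, areas and connectivity unchanged). Overall, the cross-section is a single solid region. Total boundary length (outer) = 119.00 mm.

119.00 mm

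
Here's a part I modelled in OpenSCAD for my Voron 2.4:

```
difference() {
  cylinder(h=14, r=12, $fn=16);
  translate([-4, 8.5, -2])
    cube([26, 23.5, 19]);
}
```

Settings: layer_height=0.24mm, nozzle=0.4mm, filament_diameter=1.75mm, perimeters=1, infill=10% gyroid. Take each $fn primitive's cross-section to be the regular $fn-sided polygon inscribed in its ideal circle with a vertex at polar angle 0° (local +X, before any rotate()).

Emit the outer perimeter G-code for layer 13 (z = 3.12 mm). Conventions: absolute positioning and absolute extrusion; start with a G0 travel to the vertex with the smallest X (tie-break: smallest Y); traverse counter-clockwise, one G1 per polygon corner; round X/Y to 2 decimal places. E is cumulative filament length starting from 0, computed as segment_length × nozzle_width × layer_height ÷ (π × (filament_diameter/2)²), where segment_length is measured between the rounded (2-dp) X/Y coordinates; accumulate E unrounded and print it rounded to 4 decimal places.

G0 X-12.00 Y0.00 Z3.12
G1 X-11.09 Y-4.59 E0.1868
G1 X-8.49 Y-8.49 E0.3738
G1 X-4.59 Y-11.09 E0.5609
G1 X0.00 Y-12.00 E0.7477
G1 X4.59 Y-11.09 E0.9344
G1 X8.49 Y-8.49 E1.1215
G1 X11.09 Y-4.59 E1.3086
G1 X12.00 Y0.00 E1.4954
G1 X11.09 Y4.59 E1.6821
G1 X8.49 Y8.49 E1.8692
G1 X8.46 Y8.50 E1.8705
G1 X-4.00 Y8.50 E2.3678
G1 X-4.00 Y11.20 E2.4755
G1 X-4.59 Y11.09 E2.4995
G1 X-8.49 Y8.49 E2.6866
G1 X-11.09 Y4.59 E2.8736
G1 X-12.00 Y0.00 E3.0604

At z = 3.12 mm: the r=12 cylinder gives a regular 16-gon of circumradius 12 (constant along its height); the cube at (-4, 8.5) (footprint 26×23.5) is included at this height; Subtracting the remaining from the first: starting from the r=12 cylinder, the 26×23.5 cube at (-4, 8.5) partially overlaps it — only the 31.39 mm² overlap (of its 611.00 mm²) is removed, clipping the outline — 1 connected region. The outline is a single polygon with 17 vertices. Extrusion per mm of travel: 0.4 × 0.24 / (π × 0.875²) = 0.039912. Accumulating E over each segment gives final E = 3.0604.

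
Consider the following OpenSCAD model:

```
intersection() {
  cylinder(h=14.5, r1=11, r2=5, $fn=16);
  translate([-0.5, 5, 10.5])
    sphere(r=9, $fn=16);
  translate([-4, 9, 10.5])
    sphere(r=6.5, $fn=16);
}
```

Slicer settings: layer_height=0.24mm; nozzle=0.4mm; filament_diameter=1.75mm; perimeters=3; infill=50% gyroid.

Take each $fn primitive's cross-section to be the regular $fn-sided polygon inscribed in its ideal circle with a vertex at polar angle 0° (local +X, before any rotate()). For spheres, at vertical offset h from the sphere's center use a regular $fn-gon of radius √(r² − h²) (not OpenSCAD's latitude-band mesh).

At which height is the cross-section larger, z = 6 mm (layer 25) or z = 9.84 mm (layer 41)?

Layer 25 (z = 6): the cone (r1=11→r2=5) has section circumradius 8.517 here — a regular 16-gon (area = (16/2)·8.517²·sin(360°/16) = 222.09 mm²); the r=9 sphere at (-0.5, 5) slices to a regular 16-gon of circumradius 7.794 (√(r²−h²) with h=4.5 from center) (area = (16/2)·7.794²·sin(360°/16) = 185.98 mm²); the r=6.5 sphere at (-4, 9) slices to a regular 16-gon of circumradius 4.690 (√(r²−h²) with h=4.5 from center) (area = (16/2)·4.690²·sin(360°/16) = 67.35 mm²); Taking the intersection: the r=9 sphere at (-0.5, 5) partially overlaps the cone; clipping to the common part keeps 123.60 mm²; the r=6.5 sphere at (-4, 9) partially overlaps the running intersection; clipping to the common part keeps 17.59 mm² — area = 17.59 mm². So its area = 17.59 mm². Layer 41 (z = 9.84): the cone contributes a regular 16-gon of circumradius 6.928 (interpolated between r1=11 and r2=5 at t=0.679) (area = (16/2)·6.928²·sin(360°/16) = 146.95 mm²); the r=9 sphere at (-0.5, 5) contributes a regular 16-gon of circumradius √(9²−0.66²) = 8.976 (area = (16/2)·8.976²·sin(360°/16) = 246.65 mm²); the sphere at (-4, 9): section is a regular 16-gon, circumradius = √(r²−h²) = √(6.5²−0.66²) = 6.466 (area = (16/2)·6.466²·sin(360°/16) = 128.01 mm²); Keeping only the common overlap: the r=9 sphere at (-0.5, 5) partially overlaps the cone; clipping to the common part keeps 112.45 mm²; the r=6.5 sphere at (-4, 9) partially overlaps the running intersection; clipping to the common part keeps 20.34 mm² — area = 20.34 mm². So its area = 20.34 mm². Layer 41 is larger (20.34 vs 17.59 mm²).

layer 41 (z = 9.84 mm)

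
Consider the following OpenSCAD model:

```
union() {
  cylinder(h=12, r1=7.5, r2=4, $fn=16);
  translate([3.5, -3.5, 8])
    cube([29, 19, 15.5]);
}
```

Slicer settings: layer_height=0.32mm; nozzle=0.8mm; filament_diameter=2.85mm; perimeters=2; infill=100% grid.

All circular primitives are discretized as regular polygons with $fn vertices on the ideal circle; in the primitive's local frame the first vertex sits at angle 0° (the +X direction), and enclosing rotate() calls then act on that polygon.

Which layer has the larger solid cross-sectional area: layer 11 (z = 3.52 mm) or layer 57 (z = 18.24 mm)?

Layer 11 (z = 3.52): the cone: at t=0.293 of its height the radius interpolates to r₁+(r₂−r₁)t = 6.473, giving a regular 16-gon of that circumradius (area = (16/2)·6.473²·sin(360°/16) = 128.29 mm²); the cube at (3.5, -3.5) does not reach this height (z outside [8, 23.5]); Combining (union): only the cone is present, so the union is just that shape — area = 128.29 mm². So its area = 128.29 mm². Layer 57 (z = 18.24): the cone does not reach this height (z outside [0, 12]); the cube at (3.5, -3.5) (footprint 29×19) is included at this height (area 551.00 mm²); Taking the union: only the 29×19 cube at (3.5, -3.5) is present, so the union is just that shape — area = 551.00 mm². So its area = 551.00 mm². Layer 57 is larger (551.00 vs 128.29 mm²).

layer 57 (z = 18.24 mm)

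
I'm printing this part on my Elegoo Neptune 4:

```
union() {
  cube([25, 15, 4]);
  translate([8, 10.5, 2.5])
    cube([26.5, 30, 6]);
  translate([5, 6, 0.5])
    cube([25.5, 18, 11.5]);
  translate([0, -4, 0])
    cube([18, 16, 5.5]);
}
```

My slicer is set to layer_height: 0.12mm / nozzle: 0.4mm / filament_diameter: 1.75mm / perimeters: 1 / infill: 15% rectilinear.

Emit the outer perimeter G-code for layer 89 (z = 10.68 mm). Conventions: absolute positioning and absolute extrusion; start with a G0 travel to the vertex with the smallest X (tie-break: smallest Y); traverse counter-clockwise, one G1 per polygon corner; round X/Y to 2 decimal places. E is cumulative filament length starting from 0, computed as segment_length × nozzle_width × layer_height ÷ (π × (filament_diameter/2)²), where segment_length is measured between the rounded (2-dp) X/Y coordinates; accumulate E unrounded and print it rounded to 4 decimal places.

At z = 10.68 mm: the cube does not reach this height (z outside [0, 4]); the cube at (8, 10.5) is not intersected at this z (z outside [2.5, 8.5]); the cube at (5, 6) (footprint 25.5×18) is included at this height; the cube at (0, -4) does not reach this height (z outside [0, 5.5]); Combining (union): only the 25.5×18 cube at (5, 6) is present, so the union is just that shape — 1 connected region. The outline is a single polygon with 4 vertices. Extrusion per mm of travel: 0.4 × 0.12 / (π × 0.875²) = 0.019956. Accumulating E over each segment gives final E = 1.7362.

G0 X5.00 Y6.00 Z10.68
G1 X30.50 Y6.00 E0.5089
G1 X30.50 Y24.00 E0.8681
G1 X5.00 Y24.00 E1.3770
G1 X5.00 Y6.00 E1.7362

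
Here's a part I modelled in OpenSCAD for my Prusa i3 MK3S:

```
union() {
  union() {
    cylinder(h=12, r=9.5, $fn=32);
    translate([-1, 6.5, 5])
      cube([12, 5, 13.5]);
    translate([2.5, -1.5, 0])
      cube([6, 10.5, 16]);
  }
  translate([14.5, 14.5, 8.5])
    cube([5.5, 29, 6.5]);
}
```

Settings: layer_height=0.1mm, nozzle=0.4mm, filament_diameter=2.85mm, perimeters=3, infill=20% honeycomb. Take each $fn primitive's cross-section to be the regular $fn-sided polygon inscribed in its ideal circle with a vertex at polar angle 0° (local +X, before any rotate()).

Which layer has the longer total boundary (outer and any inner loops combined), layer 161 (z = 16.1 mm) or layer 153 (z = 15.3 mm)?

Layer 161 (z = 16.1): the cylinder does not reach this height (z outside [0, 12]); the 12×5 cube at (-1, 6.5) contributes its full rectangle (perimeter 34.00 mm); the cube at (2.5, -1.5) is not intersected at this z (z outside [0, 16]); Merging all regions: only the 12×5 cube at (-1, 6.5) is present, so the union is just that shape — boundary = 34.00 mm; the cube at (14.5, 14.5) does not reach this height (z outside [8.5, 15]); Merging all regions: only the result so far is present, so the union is just that shape — boundary = 34.00 mm. So its perimeter = 34.00 mm. Layer 153 (z = 15.3): the cylinder is not intersected at this z (z outside [0, 12]); the cube at (-1, 6.5) is present — its section is the full 12×5 rectangle (perimeter 34.00 mm); the cube at (2.5, -1.5) is present — its section is the full 6×10.5 rectangle (perimeter 33.00 mm); Merging all regions: the regions partially overlap (shared area 15.00 mm²), so the edge portions inside another operand are dropped and the merged outline is re-measured after clipping — boundary = 50.00 mm; the cube at (14.5, 14.5) is absent (z outside [8.5, 15]); Combining (union): only the result so far is present, so the union is just that shape — boundary = 50.00 mm. So its perimeter = 50.00 mm. Layer 153 is larger (50.00 vs 34.00 mm).

layer 153 (z = 15.3 mm)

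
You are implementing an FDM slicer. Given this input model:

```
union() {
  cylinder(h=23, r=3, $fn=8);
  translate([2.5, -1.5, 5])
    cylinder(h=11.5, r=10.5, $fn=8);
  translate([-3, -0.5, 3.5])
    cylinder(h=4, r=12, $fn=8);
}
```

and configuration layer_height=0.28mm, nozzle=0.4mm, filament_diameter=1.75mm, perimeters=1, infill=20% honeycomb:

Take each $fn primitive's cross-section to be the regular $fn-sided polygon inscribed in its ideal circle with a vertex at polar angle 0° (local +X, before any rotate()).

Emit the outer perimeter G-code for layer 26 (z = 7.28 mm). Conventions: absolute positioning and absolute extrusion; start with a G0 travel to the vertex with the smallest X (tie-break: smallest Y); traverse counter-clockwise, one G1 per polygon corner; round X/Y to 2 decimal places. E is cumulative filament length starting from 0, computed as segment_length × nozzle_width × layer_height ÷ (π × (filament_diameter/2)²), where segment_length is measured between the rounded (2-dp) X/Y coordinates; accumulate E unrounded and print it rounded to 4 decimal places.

G0 X-15.00 Y-0.50 Z7.28
G1 X-11.49 Y-8.99 E0.4278
G1 X-3.00 Y-12.50 E0.8556
G1 X0.35 Y-11.11 E1.0245
G1 X2.50 Y-12.00 E1.1328
G1 X9.92 Y-8.92 E1.5069
G1 X13.00 Y-1.50 E1.8810
G1 X9.92 Y5.92 E2.2551
G1 X5.60 Y7.72 E2.4730
G1 X5.49 Y7.99 E2.4866
G1 X-3.00 Y11.50 E2.9144
G1 X-11.49 Y7.99 E3.3421
G1 X-15.00 Y-0.50 E3.7699

At z = 7.28 mm: the r=3 cylinder contributes a regular 8-gon of circumradius 3; the r=10.5 cylinder at (2.5, -1.5) gives a regular 8-gon of circumradius 10.5 (constant along its height); the r=12 cylinder at (-3, -0.5) contributes a regular 8-gon of circumradius 12; Taking the union: the regions partially overlap (shared area 262.97 mm²), so overlapping operands fuse into one piece — 1 connected region. The outline is a single polygon with 12 vertices. Extrusion per mm of travel: 0.4 × 0.28 / (π × 0.875²) = 0.046564. Accumulating E over each segment gives final E = 3.7699.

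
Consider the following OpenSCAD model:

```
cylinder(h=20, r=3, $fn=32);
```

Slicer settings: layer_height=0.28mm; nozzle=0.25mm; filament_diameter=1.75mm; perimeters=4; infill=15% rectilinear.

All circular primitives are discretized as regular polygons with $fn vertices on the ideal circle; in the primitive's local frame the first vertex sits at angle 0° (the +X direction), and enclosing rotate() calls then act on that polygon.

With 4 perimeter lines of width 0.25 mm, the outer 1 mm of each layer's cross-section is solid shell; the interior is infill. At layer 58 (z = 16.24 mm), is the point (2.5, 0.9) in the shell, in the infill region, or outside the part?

At z = 16.24 mm: the r=3 cylinder gives a regular 32-gon of circumradius 3 (constant along its height). Overall, the cross-section is a single solid region. The nearest boundary edge runs (2.94, 0.59)→(2.77, 1.15); distance from the point to it = 0.33 mm. The point is inside the cross-section, 0.33 mm from the nearest boundary — within the 1 mm shell band (4 × 0.25).

shell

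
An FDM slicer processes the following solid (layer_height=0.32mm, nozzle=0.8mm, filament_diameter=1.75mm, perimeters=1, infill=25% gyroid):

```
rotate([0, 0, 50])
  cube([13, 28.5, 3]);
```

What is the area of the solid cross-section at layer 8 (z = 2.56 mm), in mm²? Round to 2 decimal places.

At z = 2.56 mm: the cube (footprint 13×28.5) is included at this height (area 370.50 mm²); (whole slice rotated 50° about Z — lengths, areas and connectivity unchanged). Overall, the cross-section is a single solid region. Net area = 370.50 mm².

370.50 mm²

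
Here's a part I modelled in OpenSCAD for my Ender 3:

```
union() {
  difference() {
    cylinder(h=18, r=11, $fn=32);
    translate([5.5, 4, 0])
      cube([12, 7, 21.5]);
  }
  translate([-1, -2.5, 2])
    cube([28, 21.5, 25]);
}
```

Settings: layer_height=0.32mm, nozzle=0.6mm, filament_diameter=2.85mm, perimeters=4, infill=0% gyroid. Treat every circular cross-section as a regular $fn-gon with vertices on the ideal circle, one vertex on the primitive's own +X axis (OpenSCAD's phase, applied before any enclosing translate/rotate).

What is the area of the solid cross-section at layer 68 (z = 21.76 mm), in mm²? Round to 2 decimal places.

602.00 mm²

At z = 21.76 mm: the cylinder does not reach this height (z outside [0, 18]); the cube at (5.5, 4) is absent (z outside [0, 21.5]); Subtracting the remaining from the first: the first operand is absent here, so nothing remains; the 28×21.5 cube at (-1, -2.5) contributes its full rectangle (area 602.00 mm²); Taking the union: only the 28×21.5 cube at (-1, -2.5) is present, so the union is just that shape — area = 602.00 mm². Overall, the cross-section is a single solid region. Net area = 602.00 mm².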